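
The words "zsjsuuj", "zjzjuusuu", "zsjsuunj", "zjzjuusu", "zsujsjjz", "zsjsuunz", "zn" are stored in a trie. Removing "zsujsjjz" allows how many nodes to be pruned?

6

A node on "zsujsjjz"'s path can go only if nothing else ends at it or branches off below it.
The suffix "ujsjjz" (6 nodes) is used only by "zsujsjjz"; the node for "zs" still has the child "j", so pruning stops there.
Nodes removed: 6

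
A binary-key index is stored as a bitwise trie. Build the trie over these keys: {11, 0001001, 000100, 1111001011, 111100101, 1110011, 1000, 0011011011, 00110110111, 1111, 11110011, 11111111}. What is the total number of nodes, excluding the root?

Insert word by word; a character creates a node only if that edge doesn't already exist:
  "11" → 2 new (1, 1)
  "0001001" → 7 new (0, 0, 0, 1, 0, 0, 1)
  "000100" → prefix "000100" already present; 0 new (none)
  "1111001011" → prefix "11" already present; 8 new (1, 1, 0, 0, 1, 0, 1, 1)
  "111100101" → prefix "111100101" already present; 0 new (none)
  "1110011" → prefix "111" already present; 4 new (0, 0, 1, 1)
  "1000" → prefix "1" already present; 3 new (0, 0, 0)
  "0011011011" → prefix "00" already present; 8 new (1, 1, 0, 1, 1, 0, 1, 1)
  "00110110111" → prefix "0011011011" already present; 1 new (1)
  "1111" → prefix "1111" already present; 0 new (none)
  "11110011" → prefix "1111001" already present; 1 new (1)
  "11111111" → prefix "1111" already present; 4 new (1, 1, 1, 1)
Total nodes = 2 + 7 + 0 + 8 + 0 + 4 + 3 + 8 + 1 + 0 + 1 + 4 = 38

38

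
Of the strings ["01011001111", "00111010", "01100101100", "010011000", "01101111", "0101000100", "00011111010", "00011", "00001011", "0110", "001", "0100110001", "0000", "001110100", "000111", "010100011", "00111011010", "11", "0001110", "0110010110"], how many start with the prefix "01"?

Traverse to the node for "01", then collect every word in that subtree.
Words under "01": 010011000, 0100110001, 0101000100, 010100011, 01011001111, 0110, 0110010110, 01100101100, 01101111
Count: 9

9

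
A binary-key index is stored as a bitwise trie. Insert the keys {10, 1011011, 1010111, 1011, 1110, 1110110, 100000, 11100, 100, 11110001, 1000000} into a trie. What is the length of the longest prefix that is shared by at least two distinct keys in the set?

6

The deepest shared node is where two words last agree before diverging.
e.g. "100000" and "1000000" share the prefix "100000" of length 6; no pair shares a longer one.
Longest shared-prefix length: 6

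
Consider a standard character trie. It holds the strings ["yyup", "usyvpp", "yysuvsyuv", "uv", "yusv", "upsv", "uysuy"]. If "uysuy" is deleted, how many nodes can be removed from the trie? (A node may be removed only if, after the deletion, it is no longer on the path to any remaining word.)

A node on "uysuy"'s path can go only if nothing else ends at it or branches off below it.
The suffix "ysuy" (4 nodes) is used only by "uysuy"; the node for "u" still has the child "s", so pruning stops there.
Nodes removed: 4

4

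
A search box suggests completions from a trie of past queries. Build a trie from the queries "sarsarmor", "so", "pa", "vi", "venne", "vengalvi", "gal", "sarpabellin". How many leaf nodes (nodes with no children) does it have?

A leaf is a node with no children — equivalently, the end of a word that is not a proper prefix of any other stored word.
Those words: "gal", "pa", "sarpabellin", "sarsarmor", "so", "vengalvi", "venne", "vi"
Leaf count: 8

8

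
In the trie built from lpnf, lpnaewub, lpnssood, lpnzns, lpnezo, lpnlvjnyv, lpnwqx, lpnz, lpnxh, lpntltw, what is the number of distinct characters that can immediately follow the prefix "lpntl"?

Follow the path "lpntl" to its node, then look at its outgoing edges.
Distinct next characters after "lpntl": t.
That node has 1 child edge.

1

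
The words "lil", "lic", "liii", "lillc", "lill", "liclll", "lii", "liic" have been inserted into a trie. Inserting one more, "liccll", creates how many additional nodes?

"lic" is already a path in the trie; the remaining "cll" must be added.
New nodes needed: |"liccll"| − 3 = 6 − 3 = 3.

3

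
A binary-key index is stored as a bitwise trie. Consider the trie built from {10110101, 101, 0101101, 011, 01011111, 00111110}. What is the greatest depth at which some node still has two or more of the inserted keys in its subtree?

5

The deepest shared node is where two words last agree before diverging.
"0101101" and "01011111" agree on "01011" (5 characters) before diverging; nothing deeper is shared.
Longest shared-prefix length: 5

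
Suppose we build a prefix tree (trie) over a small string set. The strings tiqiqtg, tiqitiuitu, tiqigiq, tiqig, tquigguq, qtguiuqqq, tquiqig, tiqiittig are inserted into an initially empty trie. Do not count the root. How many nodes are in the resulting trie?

Trace insertions, counting only characters that open a new branch:
  "tiqiqtg" → 7 new (t, i, q, i, q, t, g)
  "tiqitiuitu" → prefix "tiqi" already present; 6 new (t, i, u, i, t, u)
  "tiqigiq" → prefix "tiqi" already present; 3 new (g, i, q)
  "tiqig" → prefix "tiqig" already present; 0 new (none)
  "tquigguq" → prefix "t" already present; 7 new (q, u, i, g, g, u, q)
  "qtguiuqqq" → 9 new (q, t, g, u, i, u, q, q, q)
  "tquiqig" → prefix "tqui" already present; 3 new (q, i, g)
  "tiqiittig" → prefix "tiqi" already present; 5 new (i, t, t, i, g)
Total nodes = 7 + 6 + 3 + 0 + 7 + 9 + 3 + 5 = 40

40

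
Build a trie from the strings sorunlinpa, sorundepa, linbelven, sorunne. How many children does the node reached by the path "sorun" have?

3

Follow the path "sorun" to its node, then look at its outgoing edges.
Distinct next characters after "sorun": d, l, n.
That node has 3 child edges.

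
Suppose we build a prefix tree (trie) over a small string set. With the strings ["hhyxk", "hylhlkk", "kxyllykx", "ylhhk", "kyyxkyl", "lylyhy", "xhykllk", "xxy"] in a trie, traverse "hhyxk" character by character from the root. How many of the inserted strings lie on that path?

1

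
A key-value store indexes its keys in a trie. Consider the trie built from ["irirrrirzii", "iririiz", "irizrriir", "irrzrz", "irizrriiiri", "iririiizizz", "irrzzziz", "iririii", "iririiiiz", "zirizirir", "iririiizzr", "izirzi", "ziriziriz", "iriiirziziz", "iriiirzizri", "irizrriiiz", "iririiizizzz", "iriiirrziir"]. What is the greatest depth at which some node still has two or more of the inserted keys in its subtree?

11

The deepest shared node is where two words last agree before diverging.
e.g. "iririiizizz" and "iririiizizzz" share the prefix "iririiizizz" of length 11; no pair shares a longer one.
Longest shared-prefix length: 11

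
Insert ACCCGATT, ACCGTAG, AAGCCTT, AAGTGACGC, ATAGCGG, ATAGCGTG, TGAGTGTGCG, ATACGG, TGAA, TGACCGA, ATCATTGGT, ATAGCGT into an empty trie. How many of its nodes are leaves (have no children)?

11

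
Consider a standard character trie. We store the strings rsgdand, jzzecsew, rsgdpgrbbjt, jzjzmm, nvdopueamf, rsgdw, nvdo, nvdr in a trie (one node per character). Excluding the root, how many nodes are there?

38

Trace insertions, counting only characters that open a new branch:
  "rsgdand" → 7 new (r, s, g, d, a, n, d)
  "jzzecsew" → 8 new (j, z, z, e, c, s, e, w)
  "rsgdpgrbbjt" → prefix "rsgd" already present; 7 new (p, g, r, b, b, j, t)
  "jzjzmm" → prefix "jz" already present; 4 new (j, z, m, m)
  "nvdopueamf" → 10 new (n, v, d, o, p, u, e, a, m, f)
  "rsgdw" → prefix "rsgd" already present; 1 new (w)
  "nvdo" → prefix "nvdo" already present; 0 new (none)
  "nvdr" → prefix "nvd" already present; 1 new (r)
Total nodes = 7 + 8 + 7 + 4 + 10 + 1 + 0 + 1 = 38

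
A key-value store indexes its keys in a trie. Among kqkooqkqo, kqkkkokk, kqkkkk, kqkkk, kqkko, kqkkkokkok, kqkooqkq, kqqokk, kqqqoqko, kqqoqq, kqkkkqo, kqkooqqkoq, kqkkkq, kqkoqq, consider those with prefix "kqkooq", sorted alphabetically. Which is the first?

kqkooqkq

DFS of the "kqkooq" subtree visits, in order: "kqkooqkq", "kqkooqkqo", "kqkooqqkoq"
Position 1: kqkooqkq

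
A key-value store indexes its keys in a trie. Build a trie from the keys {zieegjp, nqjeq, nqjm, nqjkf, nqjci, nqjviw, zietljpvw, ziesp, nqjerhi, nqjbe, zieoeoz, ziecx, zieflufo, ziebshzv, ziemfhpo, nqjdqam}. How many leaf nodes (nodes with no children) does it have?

16

Leaves are exactly the stored words that no other stored word extends.
Those words: "nqjbe", "nqjci", "nqjdqam", "nqjeq", "nqjerhi", "nqjkf", "nqjm", "nqjviw", "ziebshzv", "ziecx", "zieegjp", "zieflufo", "ziemfhpo", "zieoeoz", "ziesp", "zietljpvw"
Leaf count: 16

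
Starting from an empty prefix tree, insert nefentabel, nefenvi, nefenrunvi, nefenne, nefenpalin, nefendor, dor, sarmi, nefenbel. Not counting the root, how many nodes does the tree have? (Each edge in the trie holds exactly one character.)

Trie structure (* marks end of a word):
(root)
├─ d
│  └─ o
│     └─ r *
├─ n
│  └─ e
│     └─ f
│        └─ e
│           └─ n
│              ├─ b
│              │  └─ e
│              │     └─ l *
│              ├─ d
│              │  └─ o
│              │     └─ r *
│              ├─ n
│              │  └─ e *
│              ├─ p
│              │  └─ a
│              │     └─ l
│              │        └─ i
│              │           └─ n *
│              ├─ r
│              │  └─ u
│              │     └─ n
│              │        └─ v
│              │           └─ i *
│              ├─ t
│              │  └─ a
│              │     └─ b
│              │        └─ e
│              │           └─ l *
│              └─ v
│                 └─ i *
└─ s
   └─ a
      └─ r
         └─ m
            └─ i *
Counting every labelled node above: 38.

38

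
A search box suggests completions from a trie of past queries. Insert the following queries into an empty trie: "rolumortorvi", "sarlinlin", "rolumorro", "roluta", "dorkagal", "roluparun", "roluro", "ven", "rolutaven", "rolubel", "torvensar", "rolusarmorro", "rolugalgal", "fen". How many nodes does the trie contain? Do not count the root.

75

For each word, the new-node count is its length minus the longest prefix already in the trie:
  "rolumortorvi" → 12 new (r, o, l, u, m, o, r, t, o, r, v, i)
  "sarlinlin" → 9 new (s, a, r, l, i, n, l, i, n)
  "rolumorro" → prefix "rolumor" already present; 2 new (r, o)
  "roluta" → prefix "rolu" already present; 2 new (t, a)
  "dorkagal" → 8 new (d, o, r, k, a, g, a, l)
  "roluparun" → prefix "rolu" already present; 5 new (p, a, r, u, n)
  "roluro" → prefix "rolu" already present; 2 new (r, o)
  "ven" → 3 new (v, e, n)
  "rolutaven" → prefix "roluta" already present; 3 new (v, e, n)
  "rolubel" → prefix "rolu" already present; 3 new (b, e, l)
  "torvensar" → 9 new (t, o, r, v, e, n, s, a, r)
  "rolusarmorro" → prefix "rolu" already present; 8 new (s, a, r, m, o, r, r, o)
  "rolugalgal" → prefix "rolu" already present; 6 new (g, a, l, g, a, l)
  "fen" → 3 new (f, e, n)
Total nodes = 12 + 9 + 2 + 2 + 8 + 5 + 2 + 3 + 3 + 3 + 9 + 8 + 6 + 3 = 75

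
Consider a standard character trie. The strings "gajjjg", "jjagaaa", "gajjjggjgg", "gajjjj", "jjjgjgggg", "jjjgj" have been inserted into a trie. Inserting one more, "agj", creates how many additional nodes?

3

No existing word starts with "a", so every character of "agj" needs a new node.
3 − 0 = 3 new nodes.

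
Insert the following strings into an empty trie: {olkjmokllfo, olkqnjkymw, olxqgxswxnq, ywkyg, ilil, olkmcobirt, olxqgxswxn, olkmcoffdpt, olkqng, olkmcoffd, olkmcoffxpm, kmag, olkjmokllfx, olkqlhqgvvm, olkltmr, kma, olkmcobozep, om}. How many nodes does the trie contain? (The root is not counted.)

73

Count nodes per top-level branch (shared prefixes stored once):
  'i'-branch (ilil): 4 nodes
  'k'-branch (kma, kmag): 4 nodes
  'o'-branch (olkjmokllfo, olkjmokllfx, olkltmr, olkmcobirt, olkmcobozep, olkmcoffd, olkmcoffdpt, olkmcoffxpm, olkqlhqgvvm, olkqng, olkqnjkymw, olxqgxswxn, olxqgxswxnq, om): 60 nodes
  'y'-branch (ywkyg): 5 nodes
Sum: 73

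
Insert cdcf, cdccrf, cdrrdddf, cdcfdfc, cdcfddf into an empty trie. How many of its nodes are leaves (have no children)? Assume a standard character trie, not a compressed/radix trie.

4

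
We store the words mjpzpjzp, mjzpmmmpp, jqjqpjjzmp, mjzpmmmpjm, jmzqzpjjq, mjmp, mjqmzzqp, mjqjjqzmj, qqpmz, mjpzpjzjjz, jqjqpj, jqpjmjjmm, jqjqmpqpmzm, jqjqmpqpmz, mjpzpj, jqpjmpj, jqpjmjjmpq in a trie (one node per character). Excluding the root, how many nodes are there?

Count nodes per top-level branch (shared prefixes stored once):
  'j'-branch (jmzqzpjjq, jqjqmpqpmz, jqjqmpqpmzm, jqjqpj, jqjqpjjzmp, jqpjmjjmm, jqpjmjjmpq, jqpjmpj): 36 nodes
  'm'-branch (mjmp, mjpzpj, mjpzpjzjjz, mjpzpjzp, mjqjjqzmj, mjqmzzqp, mjzpmmmpjm, mjzpmmmpp): 34 nodes
  'q'-branch (qqpmz): 5 nodes
Sum: 75

75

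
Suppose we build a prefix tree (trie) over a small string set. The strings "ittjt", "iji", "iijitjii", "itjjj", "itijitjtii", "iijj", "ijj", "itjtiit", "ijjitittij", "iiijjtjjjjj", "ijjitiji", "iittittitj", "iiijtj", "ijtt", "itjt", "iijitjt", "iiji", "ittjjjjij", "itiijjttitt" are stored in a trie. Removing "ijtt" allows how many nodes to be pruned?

After clearing the end-marker at "ijtt", prune upward until reaching a node still needed by another word.
The suffix "tt" (2 nodes) is used only by "ijtt"; the node for "ij" still has the child "i", so pruning stops there.
Nodes removed: 2

2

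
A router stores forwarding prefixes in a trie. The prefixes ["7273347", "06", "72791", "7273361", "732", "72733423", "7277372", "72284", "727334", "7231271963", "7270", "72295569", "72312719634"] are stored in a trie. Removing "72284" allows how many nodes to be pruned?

Walk "72284" from the leaf back toward the root, removing each node that no remaining word uses.
The suffix "84" (2 nodes) is used only by "72284"; the node for "722" still has the child "9", so pruning stops there.
Nodes removed: 2

2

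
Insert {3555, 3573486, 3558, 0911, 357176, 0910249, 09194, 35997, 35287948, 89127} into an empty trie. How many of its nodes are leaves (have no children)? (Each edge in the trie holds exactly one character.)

10

Leaves are exactly the stored words that no other stored word extends.
Those words: "0910249", "0911", "09194", "35287948", "3555", "3558", "357176", "3573486", "35997", "89127"
Leaf count: 10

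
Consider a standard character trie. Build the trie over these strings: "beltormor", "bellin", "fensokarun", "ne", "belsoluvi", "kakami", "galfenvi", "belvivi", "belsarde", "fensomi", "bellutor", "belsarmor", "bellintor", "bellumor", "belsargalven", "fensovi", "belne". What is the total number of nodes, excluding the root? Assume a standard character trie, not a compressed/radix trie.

Insert word by word; a character creates a node only if that edge doesn't already exist:
  "beltormor" → 9 new (b, e, l, t, o, r, m, o, r)
  "bellin" → prefix "bel" already present; 3 new (l, i, n)
  "fensokarun" → 10 new (f, e, n, s, o, k, a, r, u, n)
  "ne" → 2 new (n, e)
  "belsoluvi" → prefix "bel" already present; 6 new (s, o, l, u, v, i)
  "kakami" → 6 new (k, a, k, a, m, i)
  "galfenvi" → 8 new (g, a, l, f, e, n, v, i)
  "belvivi" → prefix "bel" already present; 4 new (v, i, v, i)
  "belsarde" → prefix "bels" already present; 4 new (a, r, d, e)
  "fensomi" → prefix "fenso" already present; 2 new (m, i)
  "bellutor" → prefix "bell" already present; 4 new (u, t, o, r)
  "belsarmor" → prefix "belsar" already present; 3 new (m, o, r)
  "bellintor" → prefix "bellin" already present; 3 new (t, o, r)
  "bellumor" → prefix "bellu" already present; 3 new (m, o, r)
  "belsargalven" → prefix "belsar" already present; 6 new (g, a, l, v, e, n)
  "fensovi" → prefix "fenso" already present; 2 new (v, i)
  "belne" → prefix "bel" already present; 2 new (n, e)
Total nodes = 9 + 3 + 10 + 2 + 6 + 6 + 8 + 4 + 4 + 2 + 4 + 3 + 3 + 3 + 6 + 2 + 2 = 77

77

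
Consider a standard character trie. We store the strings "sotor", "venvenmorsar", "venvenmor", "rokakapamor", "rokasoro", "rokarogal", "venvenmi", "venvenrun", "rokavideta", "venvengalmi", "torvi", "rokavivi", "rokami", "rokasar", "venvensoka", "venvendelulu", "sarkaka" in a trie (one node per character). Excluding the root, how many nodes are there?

79

For each word, the new-node count is its length minus the longest prefix already in the trie:
  "sotor" → 5 new (s, o, t, o, r)
  "venvenmorsar" → 12 new (v, e, n, v, e, n, m, o, r, s, a, r)
  "venvenmor" → prefix "venvenmor" already present; 0 new (none)
  "rokakapamor" → 11 new (r, o, k, a, k, a, p, a, m, o, r)
  "rokasoro" → prefix "roka" already present; 4 new (s, o, r, o)
  "rokarogal" → prefix "roka" already present; 5 new (r, o, g, a, l)
  "venvenmi" → prefix "venvenm" already present; 1 new (i)
  "venvenrun" → prefix "venven" already present; 3 new (r, u, n)
  "rokavideta" → prefix "roka" already present; 6 new (v, i, d, e, t, a)
  "venvengalmi" → prefix "venven" already present; 5 new (g, a, l, m, i)
  "torvi" → 5 new (t, o, r, v, i)
  "rokavivi" → prefix "rokavi" already present; 2 new (v, i)
  "rokami" → prefix "roka" already present; 2 new (m, i)
  "rokasar" → prefix "rokas" already present; 2 new (a, r)
  "venvensoka" → prefix "venven" already present; 4 new (s, o, k, a)
  "venvendelulu" → prefix "venven" already present; 6 new (d, e, l, u, l, u)
  "sarkaka" → prefix "s" already present; 6 new (a, r, k, a, k, a)
Total nodes = 5 + 12 + 0 + 11 + 4 + 5 + 1 + 3 + 6 + 5 + 5 + 2 + 2 + 2 + 4 + 6 + 6 = 79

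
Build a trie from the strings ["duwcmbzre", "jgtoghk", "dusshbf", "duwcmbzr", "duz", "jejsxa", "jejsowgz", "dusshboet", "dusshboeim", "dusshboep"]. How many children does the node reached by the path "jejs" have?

Follow the path "jejs" to its node, then look at its outgoing edges.
Distinct next characters after "jejs": o, x.
That node has 2 child edges.

2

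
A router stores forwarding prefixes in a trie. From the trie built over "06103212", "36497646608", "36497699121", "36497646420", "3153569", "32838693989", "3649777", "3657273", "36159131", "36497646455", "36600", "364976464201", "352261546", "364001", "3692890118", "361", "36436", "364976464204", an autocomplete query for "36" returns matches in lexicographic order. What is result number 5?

36497646420

Words with prefix "36", in lexicographic order: "361", "36159131", "364001", "36436", "36497646420", "364976464201", "364976464204", "36497646455", "36497646608", "36497699121", "3649777", "3657273", "36600", "3692890118"
Position 5: 36497646420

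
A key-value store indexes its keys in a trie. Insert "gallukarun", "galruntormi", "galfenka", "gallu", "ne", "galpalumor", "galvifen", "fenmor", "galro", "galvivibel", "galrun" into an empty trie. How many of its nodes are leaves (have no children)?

9

Leaves are exactly the stored words that no other stored word extends.
Those words: "fenmor", "galfenka", "gallukarun", "galpalumor", "galro", "galruntormi", "galvifen", "galvivibel", "ne"
Leaf count: 9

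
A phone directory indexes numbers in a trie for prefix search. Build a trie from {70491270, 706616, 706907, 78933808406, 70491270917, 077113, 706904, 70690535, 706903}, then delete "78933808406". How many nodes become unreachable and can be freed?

10

After clearing the end-marker at "78933808406", prune upward until reaching a node still needed by another word.
The suffix "8933808406" (10 nodes) is used only by "78933808406"; the node for "7" still has the child "0", so pruning stops there.
Nodes removed: 10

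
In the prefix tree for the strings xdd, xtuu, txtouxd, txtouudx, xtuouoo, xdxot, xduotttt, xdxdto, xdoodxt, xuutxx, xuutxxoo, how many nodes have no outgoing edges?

10

Leaves are exactly the stored words that no other stored word extends.
Those words: "txtouudx", "txtouxd", "xdd", "xdoodxt", "xduotttt", "xdxdto", "xdxot", "xtuouoo", "xtuu", "xuutxxoo"
Leaf count: 10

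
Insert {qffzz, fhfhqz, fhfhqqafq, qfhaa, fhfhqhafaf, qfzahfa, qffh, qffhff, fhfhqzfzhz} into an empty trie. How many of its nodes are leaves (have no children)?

7

Leaves are exactly the stored words that no other stored word extends.
Those words: "fhfhqhafaf", "fhfhqqafq", "fhfhqzfzhz", "qffhff", "qffzz", "qfhaa", "qfzahfa"
Leaf count: 7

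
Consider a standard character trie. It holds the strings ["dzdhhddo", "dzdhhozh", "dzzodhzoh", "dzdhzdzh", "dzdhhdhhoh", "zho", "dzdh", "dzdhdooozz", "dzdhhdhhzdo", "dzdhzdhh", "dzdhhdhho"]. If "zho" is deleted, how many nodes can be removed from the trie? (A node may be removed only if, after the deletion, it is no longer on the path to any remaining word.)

After clearing the end-marker at "zho", prune upward until reaching a node still needed by another word.
No other word shares any prefix with "zho", so all 3 of its nodes go.
Nodes removed: 3

3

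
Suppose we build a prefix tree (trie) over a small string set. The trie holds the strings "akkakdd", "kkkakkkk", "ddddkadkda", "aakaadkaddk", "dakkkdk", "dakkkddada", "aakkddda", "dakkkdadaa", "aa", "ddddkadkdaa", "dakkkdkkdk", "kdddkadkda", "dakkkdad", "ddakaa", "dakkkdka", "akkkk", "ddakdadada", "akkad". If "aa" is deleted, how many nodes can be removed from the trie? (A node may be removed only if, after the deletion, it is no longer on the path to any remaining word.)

After clearing the end-marker at "aa", prune upward until reaching a node still needed by another word.
Every node on "aa" is still needed (e.g. by "aakaadkaddk"), so nothing is freed.
Nodes removed: 0

0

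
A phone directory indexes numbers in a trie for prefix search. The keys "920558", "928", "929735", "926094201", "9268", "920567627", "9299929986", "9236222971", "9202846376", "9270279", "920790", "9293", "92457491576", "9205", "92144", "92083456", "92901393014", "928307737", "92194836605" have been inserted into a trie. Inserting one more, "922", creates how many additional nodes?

1

Walking "922" from the root, the first 2 characters ("92") follow existing edges; "2" is the first miss.
So 3 − 2 = 1 new nodes.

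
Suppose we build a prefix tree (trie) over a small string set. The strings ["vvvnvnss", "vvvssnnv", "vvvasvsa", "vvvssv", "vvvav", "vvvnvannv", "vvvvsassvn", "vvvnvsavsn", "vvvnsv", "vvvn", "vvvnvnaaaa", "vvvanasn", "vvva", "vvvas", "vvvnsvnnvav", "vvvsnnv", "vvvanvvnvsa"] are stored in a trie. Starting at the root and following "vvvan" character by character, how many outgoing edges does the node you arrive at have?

2

Follow the path "vvvan" to its node, then look at its outgoing edges.
Distinct next characters after "vvvan": a, v.
That node has 2 child edges.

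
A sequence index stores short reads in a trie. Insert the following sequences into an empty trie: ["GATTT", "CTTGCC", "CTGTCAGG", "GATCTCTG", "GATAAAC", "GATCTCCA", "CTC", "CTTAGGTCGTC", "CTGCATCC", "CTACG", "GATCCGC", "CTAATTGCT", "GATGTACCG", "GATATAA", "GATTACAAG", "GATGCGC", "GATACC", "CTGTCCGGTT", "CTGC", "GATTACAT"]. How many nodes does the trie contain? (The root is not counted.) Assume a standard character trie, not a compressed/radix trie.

79

Count nodes per top-level branch (shared prefixes stored once):
  'C'-branch (CTAATTGCT, CTACG, CTC, CTGC, CTGCATCC, CTGTCAGG, CTGTCCGGTT, CTTAGGTCGTC, CTTGCC): 40 nodes
  'G'-branch (GATAAAC, GATACC, GATATAA, GATCCGC, GATCTCCA, GATCTCTG, GATGCGC, GATGTACCG, GATTACAAG, GATTACAT, GATTT): 39 nodes
Sum: 79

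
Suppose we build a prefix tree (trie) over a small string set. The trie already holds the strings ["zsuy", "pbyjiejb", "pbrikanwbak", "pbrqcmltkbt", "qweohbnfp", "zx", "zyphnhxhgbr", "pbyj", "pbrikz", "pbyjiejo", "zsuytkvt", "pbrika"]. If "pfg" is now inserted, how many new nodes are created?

2

Walking "pfg" from the root, the first 1 characters ("p") follow existing edges; "f" is the first miss.
Each of the 2 remaining characters creates one node.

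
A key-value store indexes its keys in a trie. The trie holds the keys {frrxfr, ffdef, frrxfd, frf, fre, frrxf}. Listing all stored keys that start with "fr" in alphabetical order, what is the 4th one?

Words with prefix "fr", in lexicographic order: "fre", "frf", "frrxf", "frrxfd", "frrxfr"
Position 4: frrxfd

frrxfd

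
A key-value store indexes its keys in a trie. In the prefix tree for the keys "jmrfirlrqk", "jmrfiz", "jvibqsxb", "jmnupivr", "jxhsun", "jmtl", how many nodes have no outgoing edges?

Leaves are exactly the stored words that no other stored word extends.
Those words: "jmnupivr", "jmrfirlrqk", "jmrfiz", "jmtl", "jvibqsxb", "jxhsun"
Leaf count: 6

6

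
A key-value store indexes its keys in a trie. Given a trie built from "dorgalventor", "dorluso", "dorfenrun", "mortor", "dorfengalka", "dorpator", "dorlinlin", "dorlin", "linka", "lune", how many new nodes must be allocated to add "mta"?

Walking "mta" from the root, the first 1 characters ("m") follow existing edges; "t" is the first miss.
So 3 − 1 = 2 new nodes.

2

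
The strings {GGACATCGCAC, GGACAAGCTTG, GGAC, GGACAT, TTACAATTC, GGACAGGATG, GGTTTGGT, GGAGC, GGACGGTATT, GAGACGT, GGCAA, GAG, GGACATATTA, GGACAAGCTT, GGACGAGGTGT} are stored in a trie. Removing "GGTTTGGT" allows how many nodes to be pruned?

After clearing the end-marker at "GGTTTGGT", prune upward until reaching a node still needed by another word.
The suffix "TTTGGT" (6 nodes) is used only by "GGTTTGGT"; the node for "GG" still has the child "A", so pruning stops there.
Nodes removed: 6

6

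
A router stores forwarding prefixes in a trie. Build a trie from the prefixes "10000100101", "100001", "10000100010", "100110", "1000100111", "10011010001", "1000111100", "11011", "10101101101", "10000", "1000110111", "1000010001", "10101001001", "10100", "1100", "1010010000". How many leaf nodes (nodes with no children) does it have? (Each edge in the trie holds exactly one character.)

A leaf is a node with no children — equivalently, the end of a word that is not a proper prefix of any other stored word.
Those words: "10000100010", "10000100101", "1000100111", "1000110111", "1000111100", "10011010001", "1010010000", "10101001001", "10101101101", "1100", "11011"
Leaf count: 11

11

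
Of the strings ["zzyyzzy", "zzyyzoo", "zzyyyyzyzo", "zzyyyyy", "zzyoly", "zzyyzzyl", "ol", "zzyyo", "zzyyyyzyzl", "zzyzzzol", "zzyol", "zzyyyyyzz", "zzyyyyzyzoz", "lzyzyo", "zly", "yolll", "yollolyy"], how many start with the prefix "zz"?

Walk to "zz"; the words in its subtree are exactly those with that prefix.
Words under "zz": zzyol, zzyoly, zzyyo, zzyyyyy, zzyyyyyzz, zzyyyyzyzl, zzyyyyzyzo, zzyyyyzyzoz, zzyyzoo, zzyyzzy, zzyyzzyl, zzyzzzol
Count: 12

12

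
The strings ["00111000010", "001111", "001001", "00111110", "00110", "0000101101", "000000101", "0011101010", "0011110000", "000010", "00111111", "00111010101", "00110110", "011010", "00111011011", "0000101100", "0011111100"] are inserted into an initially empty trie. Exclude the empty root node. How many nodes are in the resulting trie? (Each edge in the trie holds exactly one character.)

56

For each word, the new-node count is its length minus the longest prefix already in the trie:
  "00111000010" → 11 new (0, 0, 1, 1, 1, 0, 0, 0, 0, 1, 0)
  "001111" → prefix "00111" already present; 1 new (1)
  "001001" → prefix "001" already present; 3 new (0, 0, 1)
  "00111110" → prefix "001111" already present; 2 new (1, 0)
  "00110" → prefix "0011" already present; 1 new (0)
  "0000101101" → prefix "00" already present; 8 new (0, 0, 1, 0, 1, 1, 0, 1)
  "000000101" → prefix "0000" already present; 5 new (0, 0, 1, 0, 1)
  "0011101010" → prefix "001110" already present; 4 new (1, 0, 1, 0)
  "0011110000" → prefix "001111" already present; 4 new (0, 0, 0, 0)
  "000010" → prefix "000010" already present; 0 new (none)
  "00111111" → prefix "0011111" already present; 1 new (1)
  "00111010101" → prefix "0011101010" already present; 1 new (1)
  "00110110" → prefix "00110" already present; 3 new (1, 1, 0)
  "011010" → prefix "0" already present; 5 new (1, 1, 0, 1, 0)
  "00111011011" → prefix "0011101" already present; 4 new (1, 0, 1, 1)
  "0000101100" → prefix "000010110" already present; 1 new (0)
  "0011111100" → prefix "00111111" already present; 2 new (0, 0)
Total nodes = 11 + 1 + 3 + 2 + 1 + 8 + 5 + 4 + 4 + 0 + 1 + 1 + 3 + 5 + 4 + 1 + 2 = 56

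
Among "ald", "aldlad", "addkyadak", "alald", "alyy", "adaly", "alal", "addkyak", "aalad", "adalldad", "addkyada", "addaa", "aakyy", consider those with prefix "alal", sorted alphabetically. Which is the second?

alald

DFS of the "alal" subtree visits, in order: "alal", "alald"
Position 2: alald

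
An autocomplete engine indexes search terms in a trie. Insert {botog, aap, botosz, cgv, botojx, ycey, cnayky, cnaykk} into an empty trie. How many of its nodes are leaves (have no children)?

8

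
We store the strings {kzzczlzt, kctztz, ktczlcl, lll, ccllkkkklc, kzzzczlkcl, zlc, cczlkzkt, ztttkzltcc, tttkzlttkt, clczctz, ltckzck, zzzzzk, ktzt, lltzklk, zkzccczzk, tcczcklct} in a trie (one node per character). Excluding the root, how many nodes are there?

107

For each word, the new-node count is its length minus the longest prefix already in the trie:
  "kzzczlzt" → 8 new (k, z, z, c, z, l, z, t)
  "kctztz" → prefix "k" already present; 5 new (c, t, z, t, z)
  "ktczlcl" → prefix "k" already present; 6 new (t, c, z, l, c, l)
  "lll" → 3 new (l, l, l)
  "ccllkkkklc" → 10 new (c, c, l, l, k, k, k, k, l, c)
  "kzzzczlkcl" → prefix "kzz" already present; 7 new (z, c, z, l, k, c, l)
  "zlc" → 3 new (z, l, c)
  "cczlkzkt" → prefix "cc" already present; 6 new (z, l, k, z, k, t)
  "ztttkzltcc" → prefix "z" already present; 9 new (t, t, t, k, z, l, t, c, c)
  "tttkzlttkt" → 10 new (t, t, t, k, z, l, t, t, k, t)
  "clczctz" → prefix "c" already present; 6 new (l, c, z, c, t, z)
  "ltckzck" → prefix "l" already present; 6 new (t, c, k, z, c, k)
  "zzzzzk" → prefix "z" already present; 5 new (z, z, z, z, k)
  "ktzt" → prefix "kt" already present; 2 new (z, t)
  "lltzklk" → prefix "ll" already present; 5 new (t, z, k, l, k)
  "zkzccczzk" → prefix "z" already present; 8 new (k, z, c, c, c, z, z, k)
  "tcczcklct" → prefix "t" already present; 8 new (c, c, z, c, k, l, c, t)
Total nodes = 8 + 5 + 6 + 3 + 10 + 7 + 3 + 6 + 9 + 10 + 6 + 6 + 5 + 2 + 5 + 8 + 8 = 107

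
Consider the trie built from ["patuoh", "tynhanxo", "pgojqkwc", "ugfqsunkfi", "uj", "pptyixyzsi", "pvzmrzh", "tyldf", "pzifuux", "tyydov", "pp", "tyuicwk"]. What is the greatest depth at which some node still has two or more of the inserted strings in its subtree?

Look for the deepest trie node that still has at least two words in its subtree.
"pp" and "pptyixyzsi" agree on "pp" (2 characters) before diverging; nothing deeper is shared.
Longest shared-prefix length: 2

2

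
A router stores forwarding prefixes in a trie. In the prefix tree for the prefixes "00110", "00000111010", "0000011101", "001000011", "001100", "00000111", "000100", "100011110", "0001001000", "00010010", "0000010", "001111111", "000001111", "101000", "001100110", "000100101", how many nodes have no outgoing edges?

A leaf is a node with no children — equivalently, the end of a word that is not a proper prefix of any other stored word.
Those words: "0000010", "00000111010", "000001111", "0001001000", "000100101", "001000011", "001100110", "001111111", "100011110", "101000"
Leaf count: 10

10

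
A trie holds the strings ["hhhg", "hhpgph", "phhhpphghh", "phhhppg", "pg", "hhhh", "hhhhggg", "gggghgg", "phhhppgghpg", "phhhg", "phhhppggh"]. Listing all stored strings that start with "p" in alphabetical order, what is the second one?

Words with prefix "p", in lexicographic order: "pg", "phhhg", "phhhppg", "phhhppggh", "phhhppgghpg", "phhhpphghh"
Position 2: phhhg

phhhg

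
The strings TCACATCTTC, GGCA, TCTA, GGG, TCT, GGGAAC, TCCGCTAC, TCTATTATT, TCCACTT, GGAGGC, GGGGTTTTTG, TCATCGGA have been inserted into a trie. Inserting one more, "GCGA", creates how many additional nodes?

3

The longest prefix of "GCGA" already in the trie is "G" (length 1).
New nodes needed: |"GCGA"| − 1 = 4 − 1 = 3.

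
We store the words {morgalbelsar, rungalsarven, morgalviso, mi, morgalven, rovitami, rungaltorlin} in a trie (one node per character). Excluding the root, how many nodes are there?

44

Trace insertions, counting only characters that open a new branch:
  "morgalbelsar" → 12 new (m, o, r, g, a, l, b, e, l, s, a, r)
  "rungalsarven" → 12 new (r, u, n, g, a, l, s, a, r, v, e, n)
  "morgalviso" → prefix "morgal" already present; 4 new (v, i, s, o)
  "mi" → prefix "m" already present; 1 new (i)
  "morgalven" → prefix "morgalv" already present; 2 new (e, n)
  "rovitami" → prefix "r" already present; 7 new (o, v, i, t, a, m, i)
  "rungaltorlin" → prefix "rungal" already present; 6 new (t, o, r, l, i, n)
Total nodes = 12 + 12 + 4 + 1 + 2 + 7 + 6 = 44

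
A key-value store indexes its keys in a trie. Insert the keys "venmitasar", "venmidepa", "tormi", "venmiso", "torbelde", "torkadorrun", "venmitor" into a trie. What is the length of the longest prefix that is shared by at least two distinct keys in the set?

6

The deepest shared node is where two words last agree before diverging.
"venmitasar" and "venmitor" agree on "venmit" (6 characters) before diverging; nothing deeper is shared.
Longest shared-prefix length: 6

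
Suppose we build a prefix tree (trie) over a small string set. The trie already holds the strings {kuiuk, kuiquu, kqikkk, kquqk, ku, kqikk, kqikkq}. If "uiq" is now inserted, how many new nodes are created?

3

"uiq" shares no prefix with any stored word, so all 3 characters open new nodes.
3 − 0 = 3 new nodes.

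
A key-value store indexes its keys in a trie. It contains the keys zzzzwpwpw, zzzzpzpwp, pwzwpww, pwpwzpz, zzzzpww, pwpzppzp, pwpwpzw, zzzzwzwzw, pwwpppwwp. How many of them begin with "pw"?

5

Filter for entries beginning with "pw":
Words under "pw": pwpwpzw, pwpwzpz, pwpzppzp, pwwpppwwp, pwzwpww
Count: 5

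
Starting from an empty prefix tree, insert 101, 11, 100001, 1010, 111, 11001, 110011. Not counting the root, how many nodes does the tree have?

14

Count nodes per top-level branch (shared prefixes stored once):
  '1'-branch (100001, 101, 1010, 11, 11001, 110011, 111): 14 nodes
Sum: 14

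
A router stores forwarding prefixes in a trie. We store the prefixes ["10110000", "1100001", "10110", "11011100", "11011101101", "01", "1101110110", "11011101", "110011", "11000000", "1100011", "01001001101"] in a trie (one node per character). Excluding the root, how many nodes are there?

Insert word by word; a character creates a node only if that edge doesn't already exist:
  "10110000" → 8 new (1, 0, 1, 1, 0, 0, 0, 0)
  "1100001" → prefix "1" already present; 6 new (1, 0, 0, 0, 0, 1)
  "10110" → prefix "10110" already present; 0 new (none)
  "11011100" → prefix "110" already present; 5 new (1, 1, 1, 0, 0)
  "11011101101" → prefix "1101110" already present; 4 new (1, 1, 0, 1)
  "01" → 2 new (0, 1)
  "1101110110" → prefix "1101110110" already present; 0 new (none)
  "11011101" → prefix "11011101" already present; 0 new (none)
  "110011" → prefix "1100" already present; 2 new (1, 1)
  "11000000" → prefix "110000" already present; 2 new (0, 0)
  "1100011" → prefix "11000" already present; 2 new (1, 1)
  "01001001101" → prefix "01" already present; 9 new (0, 0, 1, 0, 0, 1, 1, 0, 1)
Total nodes = 8 + 6 + 0 + 5 + 4 + 2 + 0 + 0 + 2 + 2 + 2 + 9 = 40

40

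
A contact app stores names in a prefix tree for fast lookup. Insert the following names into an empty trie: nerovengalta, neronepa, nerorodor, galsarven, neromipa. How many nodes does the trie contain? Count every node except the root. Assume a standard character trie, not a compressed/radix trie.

34

Trie structure (* marks end of a word):
(root)
├─ g
│  └─ a
│     └─ l
│        └─ s
│           └─ a
│              └─ r
│                 └─ v
│                    └─ e
│                       └─ n *
└─ n
   └─ e
      └─ r
         └─ o
            ├─ m
            │  └─ i
            │     └─ p
            │        └─ a *
            ├─ n
            │  └─ e
            │     └─ p
            │        └─ a *
            ├─ r
            │  └─ o
            │     └─ d
            │        └─ o
            │           └─ r *
            └─ v
               └─ e
                  └─ n
                     └─ g
                        └─ a
                           └─ l
                              └─ t
                                 └─ a *
Counting every labelled node above: 34.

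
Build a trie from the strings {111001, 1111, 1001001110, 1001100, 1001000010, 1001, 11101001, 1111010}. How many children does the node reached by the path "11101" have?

1

Walk "11101" from the root, arriving at one node.
Characters that immediately follow "11101" among the stored strings: {0}.
That node has 1 child edge.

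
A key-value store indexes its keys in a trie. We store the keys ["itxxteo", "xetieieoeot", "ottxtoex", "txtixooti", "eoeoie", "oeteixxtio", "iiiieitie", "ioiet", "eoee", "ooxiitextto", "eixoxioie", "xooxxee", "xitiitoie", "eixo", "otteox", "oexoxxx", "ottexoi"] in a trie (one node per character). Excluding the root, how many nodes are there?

106

Trace insertions, counting only characters that open a new branch:
  "itxxteo" → 7 new (i, t, x, x, t, e, o)
  "xetieieoeot" → 11 new (x, e, t, i, e, i, e, o, e, o, t)
  "ottxtoex" → 8 new (o, t, t, x, t, o, e, x)
  "txtixooti" → 9 new (t, x, t, i, x, o, o, t, i)
  "eoeoie" → 6 new (e, o, e, o, i, e)
  "oeteixxtio" → prefix "o" already present; 9 new (e, t, e, i, x, x, t, i, o)
  "iiiieitie" → prefix "i" already present; 8 new (i, i, i, e, i, t, i, e)
  "ioiet" → prefix "i" already present; 4 new (o, i, e, t)
  "eoee" → prefix "eoe" already present; 1 new (e)
  "ooxiitextto" → prefix "o" already present; 10 new (o, x, i, i, t, e, x, t, t, o)
  "eixoxioie" → prefix "e" already present; 8 new (i, x, o, x, i, o, i, e)
  "xooxxee" → prefix "x" already present; 6 new (o, o, x, x, e, e)
  "xitiitoie" → prefix "x" already present; 8 new (i, t, i, i, t, o, i, e)
  "eixo" → prefix "eixo" already present; 0 new (none)
  "otteox" → prefix "ott" already present; 3 new (e, o, x)
  "oexoxxx" → prefix "oe" already present; 5 new (x, o, x, x, x)
  "ottexoi" → prefix "otte" already present; 3 new (x, o, i)
Total nodes = 7 + 11 + 8 + 9 + 6 + 9 + 8 + 4 + 1 + 10 + 8 + 6 + 8 + 0 + 3 + 5 + 3 = 106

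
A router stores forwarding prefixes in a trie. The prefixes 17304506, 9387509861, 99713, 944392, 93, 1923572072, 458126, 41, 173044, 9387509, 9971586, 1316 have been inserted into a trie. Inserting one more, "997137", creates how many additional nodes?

The longest prefix of "997137" already in the trie is "99713" (length 5).
So 6 − 5 = 1 new nodes.

1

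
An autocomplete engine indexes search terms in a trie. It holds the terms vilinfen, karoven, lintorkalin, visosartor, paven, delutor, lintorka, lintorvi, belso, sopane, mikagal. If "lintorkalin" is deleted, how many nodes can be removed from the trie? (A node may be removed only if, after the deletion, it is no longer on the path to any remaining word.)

3

After clearing the end-marker at "lintorkalin", prune upward until reaching a node still needed by another word.
The suffix "lin" (3 nodes) is used only by "lintorkalin"; "lintorka" is itself a stored word, so pruning stops there.
Nodes removed: 3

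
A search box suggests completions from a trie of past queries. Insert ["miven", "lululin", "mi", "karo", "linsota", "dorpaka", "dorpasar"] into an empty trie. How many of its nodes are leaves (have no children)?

6

A leaf is a node with no children — equivalently, the end of a word that is not a proper prefix of any other stored word.
Those words: "dorpaka", "dorpasar", "karo", "linsota", "lululin", "miven"
Leaf count: 6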